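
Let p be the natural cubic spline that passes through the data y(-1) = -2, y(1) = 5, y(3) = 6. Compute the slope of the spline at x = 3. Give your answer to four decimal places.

-0.2500

Write m_i for p''(x_i). With h_i = 2, 2 and divided differences Δ_i = 7/2, 1/2, the continuity of p' gives the tridiagonal system
  2·m_0 + 8·m_1 + 2·m_2 = 6(Δ_1 - Δ_0) = -18
Natural end conditions: m_0 = m_2 = 0.
Solving the tridiagonal system: m_0 = 0, m_1 = -9/4, m_2 = 0.
On [1, 3], p'(x) = b_1 + 2c_1·(x - 1) + 3d_1·(x - 1)² with b_1 = Δ_1 - h_1(2m_1 + m_2)/6 = 2, c_1 = m_1/2 = -9/8, d_1 = (m_2 - m_1)/(6h_1) = 3/16. So p'(3) = -1/4.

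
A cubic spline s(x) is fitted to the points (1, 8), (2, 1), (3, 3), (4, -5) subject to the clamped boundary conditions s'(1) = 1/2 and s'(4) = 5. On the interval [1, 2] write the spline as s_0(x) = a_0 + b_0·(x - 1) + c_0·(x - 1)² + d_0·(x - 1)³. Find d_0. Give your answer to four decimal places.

Let M_i = s''(x_i). Step sizes h_i = 1, 1, 1; slopes of the chords Δ_i = (y_(i+1) - y_i)/h_i = -7, 2, -8.
  1·M_0 + 4·M_1 + 1·M_2 = 6(Δ_1 - Δ_0) = 54
  1·M_1 + 4·M_2 + 1·M_3 = 6(Δ_2 - Δ_1) = -60
Clamped end conditions give two more equations: 2h_0·M_0 + h_0·M_1 = 6(Δ_0 - s'(1)) = -45 and h_2·M_2 + 2h_2·M_3 = 6(s'(4) - Δ_2) = 78.
Hence M_0 = -194/5, M_1 = 163/5, M_2 = -188/5, M_3 = 289/5.
On [1, 2], with s_0(x) = a_0 + b_0·(x - 1) + c_0·(x - 1)² + d_0·(x - 1)³: c_0 = M_0/2 = -97/5, d_0 = (M_1 - M_0)/(6h_0) = 119/10, b_0 = Δ_0 - h_0(2M_0 + M_1)/6 = 1/2.

11.9000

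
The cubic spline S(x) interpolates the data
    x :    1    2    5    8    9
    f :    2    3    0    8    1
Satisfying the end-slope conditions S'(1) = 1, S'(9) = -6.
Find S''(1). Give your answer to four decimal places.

1.8667

With σ_i denoting the second derivative at x_i, h_i = 1, 3, 3, 1, and Δ_i = (y_(i+1) − y_i)/h_i = 1, -1, 8/3, -7:
  1·σ_0 + 8·σ_1 + 3·σ_2 = 6(Δ_1 - Δ_0) = -12
  3·σ_1 + 12·σ_2 + 3·σ_3 = 6(Δ_2 - Δ_1) = 22
  3·σ_2 + 8·σ_3 + 1·σ_4 = 6(Δ_3 - Δ_2) = -58
Clamped end conditions give two more equations: 2h_0·σ_0 + h_0·σ_1 = 6(Δ_0 - S'(1)) = 0 and h_3·σ_3 + 2h_3·σ_4 = 6(S'(9) - Δ_3) = 6.
Solving the tridiagonal system: σ_0 = 28/15, σ_1 = -56/15, σ_2 = 16/3, σ_3 = -154/15, σ_4 = 122/15.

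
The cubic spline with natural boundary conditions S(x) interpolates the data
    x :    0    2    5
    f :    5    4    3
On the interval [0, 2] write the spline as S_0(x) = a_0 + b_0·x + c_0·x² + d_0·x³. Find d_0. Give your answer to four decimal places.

0.0083

Write M_i for S''(x_i). With h_i = 2, 3 and divided differences Δ_i = -1/2, -1/3, the continuity of S' gives the tridiagonal system
  2·M_0 + 10·M_1 + 3·M_2 = 6(Δ_1 - Δ_0) = 1
Natural end conditions: M_0 = M_2 = 0.
Forward elimination and back-substitution give M_0 = 0, M_1 = 1/10, M_2 = 0.
On [0, 2], with S_0(x) = a_0 + b_0·x + c_0·x² + d_0·x³: c_0 = M_0/2 = 0, d_0 = (M_1 - M_0)/(6h_0) = 1/120, b_0 = Δ_0 - h_0(2M_0 + M_1)/6 = -8/15.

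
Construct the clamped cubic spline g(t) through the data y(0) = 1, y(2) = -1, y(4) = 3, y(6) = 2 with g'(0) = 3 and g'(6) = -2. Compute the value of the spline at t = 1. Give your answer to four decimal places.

0.8583

With m_i denoting the second derivative at x_i, h_i = 2, 2, 2, and Δ_i = (y_(i+1) − y_i)/h_i = -1, 2, -1/2:
  2·m_0 + 8·m_1 + 2·m_2 = 6(Δ_1 - Δ_0) = 18
  2·m_1 + 8·m_2 + 2·m_3 = 6(Δ_2 - Δ_1) = -15
Clamped end conditions give two more equations: 2h_0·m_0 + h_0·m_1 = 6(Δ_0 - g'(0)) = -24 and h_2·m_2 + 2h_2·m_3 = 6(g'(6) - Δ_2) = -9.
Hence m_0 = -257/30, m_1 = 77/15, m_2 = -89/30, m_3 = -23/30.
On [0, 2], g(t) = 1 + 3·t - 257/60·t² + 137/120·t³.
With t = 1: g(1) = 103/120.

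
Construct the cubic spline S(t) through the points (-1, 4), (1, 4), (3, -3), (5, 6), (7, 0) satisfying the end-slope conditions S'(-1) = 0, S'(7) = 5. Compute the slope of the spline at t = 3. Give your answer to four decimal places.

Let M_i = S''(x_i). Step sizes h_i = 2, 2, 2, 2; slopes of the chords Δ_i = (y_(i+1) - y_i)/h_i = 0, -7/2, 9/2, -3.
  2·M_0 + 8·M_1 + 2·M_2 = 6(Δ_1 - Δ_0) = -21
  2·M_1 + 8·M_2 + 2·M_3 = 6(Δ_2 - Δ_1) = 48
  2·M_2 + 8·M_3 + 2·M_4 = 6(Δ_3 - Δ_2) = -45
Clamped end conditions give two more equations: 2h_0·M_0 + h_0·M_1 = 6(Δ_0 - S'(-1)) = 0 and h_3·M_3 + 2h_3·M_4 = 6(S'(7) - Δ_3) = 48.
Solving the tridiagonal system: M_0 = 85/28, M_1 = -85/14, M_2 = 43/4, M_3 = -181/14, M_4 = 517/28.
On [3, 5], S'(t) = b_2 + 2c_2·(t - 3) + 3d_2·(t - 3)² with b_2 = Δ_2 - h_2(2M_2 + M_3)/6 = 23/14, c_2 = M_2/2 = 43/8, d_2 = (M_3 - M_2)/(6h_2) = -221/112. So S'(3) = 23/14.

1.6429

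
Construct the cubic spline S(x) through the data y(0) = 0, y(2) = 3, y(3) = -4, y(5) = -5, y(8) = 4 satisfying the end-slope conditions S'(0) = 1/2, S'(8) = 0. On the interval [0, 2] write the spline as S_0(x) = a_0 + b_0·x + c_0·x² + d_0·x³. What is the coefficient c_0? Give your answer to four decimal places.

With M_i denoting the second derivative at x_i, h_i = 2, 1, 2, 3, and Δ_i = (y_(i+1) − y_i)/h_i = 3/2, -7, -1/2, 3:
  2·M_0 + 6·M_1 + 1·M_2 = 6(Δ_1 - Δ_0) = -51
  1·M_1 + 6·M_2 + 2·M_3 = 6(Δ_2 - Δ_1) = 39
  2·M_2 + 10·M_3 + 3·M_4 = 6(Δ_3 - Δ_2) = 21
Clamped end conditions give two more equations: 2h_0·M_0 + h_0·M_1 = 6(Δ_0 - S'(0)) = 6 and h_3·M_3 + 2h_3·M_4 = 6(S'(8) - Δ_3) = -18.
Forward elimination and back-substitution give M_0 = 1163/151, M_1 = -1873/151, M_2 = 1211/151, M_3 = 248/151, M_4 = -577/151.
On [0, 2], with S_0(x) = a_0 + b_0·x + c_0·x² + d_0·x³: c_0 = M_0/2 = 1163/302, d_0 = (M_1 - M_0)/(6h_0) = -253/151, b_0 = Δ_0 - h_0(2M_0 + M_1)/6 = 1/2.

3.8510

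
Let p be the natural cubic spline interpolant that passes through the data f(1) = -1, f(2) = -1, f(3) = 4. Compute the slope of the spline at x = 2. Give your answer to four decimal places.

Put M_i = p'' at the i-th knot. Here h = (1, 1) and Δ = (0, 5), so the interior equations h_(i-1)·M_(i-1) + 2(h_(i-1)+h_i)·M_i + h_i·M_(i+1) = 6(Δ_i − Δ_(i-1)) read
  1·M_0 + 4·M_1 + 1·M_2 = 6(Δ_1 - Δ_0) = 30
Natural end conditions: M_0 = M_2 = 0.
Solving the tridiagonal system: M_0 = 0, M_1 = 15/2, M_2 = 0.
On [2, 3], p'(x) = b_1 + 2c_1·(x - 2) + 3d_1·(x - 2)² with b_1 = Δ_1 - h_1(2M_1 + M_2)/6 = 5/2, c_1 = M_1/2 = 15/4, d_1 = (M_2 - M_1)/(6h_1) = -5/4. So p'(2) = 5/2.

2.5000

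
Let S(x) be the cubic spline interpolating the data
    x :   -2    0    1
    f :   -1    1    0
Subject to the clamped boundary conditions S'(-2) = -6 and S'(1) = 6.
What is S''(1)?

27

Let σ_i = S''(x_i). Step sizes h_i = 2, 1; slopes of the chords Δ_i = (y_(i+1) - y_i)/h_i = 1, -1.
  2·σ_0 + 6·σ_1 + 1·σ_2 = 6(Δ_1 - Δ_0) = -12
Clamped end conditions give two more equations: 2h_0·σ_0 + h_0·σ_1 = 6(Δ_0 - S'(-2)) = 42 and h_1·σ_1 + 2h_1·σ_2 = 6(S'(1) - Δ_1) = 42.
Solving: σ_0 = 33/2, σ_1 = -12, σ_2 = 27.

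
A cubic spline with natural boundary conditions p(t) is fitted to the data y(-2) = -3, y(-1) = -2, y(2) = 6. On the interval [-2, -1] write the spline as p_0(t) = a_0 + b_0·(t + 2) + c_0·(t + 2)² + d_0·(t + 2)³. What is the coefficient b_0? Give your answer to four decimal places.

With σ_i denoting the second derivative at x_i, h_i = 1, 3, and Δ_i = (y_(i+1) − y_i)/h_i = 1, 8/3:
  1·σ_0 + 8·σ_1 + 3·σ_2 = 6(Δ_1 - Δ_0) = 10
Natural end conditions: σ_0 = σ_2 = 0.
Solving the tridiagonal system: σ_0 = 0, σ_1 = 5/4, σ_2 = 0.
On [-2, -1], with p_0(t) = a_0 + b_0·(t + 2) + c_0·(t + 2)² + d_0·(t + 2)³: c_0 = σ_0/2 = 0, d_0 = (σ_1 - σ_0)/(6h_0) = 5/24, b_0 = Δ_0 - h_0(2σ_0 + σ_1)/6 = 19/24.

0.7917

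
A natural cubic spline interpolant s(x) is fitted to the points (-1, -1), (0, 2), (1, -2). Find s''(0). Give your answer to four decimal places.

-10.5000

Let M_i = s''(x_i). Step sizes h_i = 1, 1; slopes of the chords Δ_i = (y_(i+1) - y_i)/h_i = 3, -4.
  1·M_0 + 4·M_1 + 1·M_2 = 6(Δ_1 - Δ_0) = -42
Natural end conditions: M_0 = M_2 = 0.
Solving the tridiagonal system: M_0 = 0, M_1 = -21/2, M_2 = 0.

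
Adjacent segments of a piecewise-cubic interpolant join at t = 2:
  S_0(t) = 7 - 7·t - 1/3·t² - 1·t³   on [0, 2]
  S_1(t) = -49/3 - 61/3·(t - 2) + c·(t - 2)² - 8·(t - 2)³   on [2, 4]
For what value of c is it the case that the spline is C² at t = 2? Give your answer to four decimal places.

S_0''(t) = -2/3 - 6·t, so S_0''(2) = -38/3. On the right, S_1''(2) = 2c, so c = -19/3.

-6.3333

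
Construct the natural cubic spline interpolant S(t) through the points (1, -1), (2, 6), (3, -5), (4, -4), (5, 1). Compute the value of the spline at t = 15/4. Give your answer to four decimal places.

Let M_i = S''(x_i). Step sizes h_i = 1, 1, 1, 1; slopes of the chords Δ_i = (y_(i+1) - y_i)/h_i = 7, -11, 1, 5.
  1·M_0 + 4·M_1 + 1·M_2 = 6(Δ_1 - Δ_0) = -108
  1·M_1 + 4·M_2 + 1·M_3 = 6(Δ_2 - Δ_1) = 72
  1·M_2 + 4·M_3 + 1·M_4 = 6(Δ_3 - Δ_2) = 24
Natural end conditions: M_0 = M_4 = 0.
Solving the tridiagonal system: M_0 = 0, M_1 = -471/14, M_2 = 186/7, M_3 = -9/14, M_4 = 0.
On [3, 4], S(t) = -5 - 31/4·(t - 3) + 93/7·(t - 3)² - 127/28·(t - 3)³.
With (t - 3) = 3/4: S(15/4) = -9413/1792.

-5.2528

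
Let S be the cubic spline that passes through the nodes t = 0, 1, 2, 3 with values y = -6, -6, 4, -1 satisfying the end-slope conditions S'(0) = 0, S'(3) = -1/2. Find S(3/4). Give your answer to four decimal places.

With m_i denoting the second derivative at x_i, h_i = 1, 1, 1, and Δ_i = (y_(i+1) − y_i)/h_i = 0, 10, -5:
  1·m_0 + 4·m_1 + 1·m_2 = 6(Δ_1 - Δ_0) = 60
  1·m_1 + 4·m_2 + 1·m_3 = 6(Δ_2 - Δ_1) = -90
Clamped end conditions give two more equations: 2h_0·m_0 + h_0·m_1 = 6(Δ_0 - S'(0)) = 0 and h_2·m_2 + 2h_2·m_3 = 6(S'(3) - Δ_2) = 27.
Hence m_0 = -209/15, m_1 = 418/15, m_2 = -563/15, m_3 = 484/15.
On [0, 1], S(t) = -6 + 0·t - 209/30·t² + 209/30·t³.
With t = 3/4: S(3/4) = -4467/640.

-6.9797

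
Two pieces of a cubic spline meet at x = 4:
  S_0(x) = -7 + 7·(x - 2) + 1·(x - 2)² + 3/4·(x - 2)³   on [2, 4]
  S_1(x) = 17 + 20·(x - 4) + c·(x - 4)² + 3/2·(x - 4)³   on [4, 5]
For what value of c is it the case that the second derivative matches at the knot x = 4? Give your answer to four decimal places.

5.5000

S_0''(x) = 2 + 9/2·(x - 2), so S_0''(4) = 11. On the right, S_1''(4) = 2c, so c = 11/2.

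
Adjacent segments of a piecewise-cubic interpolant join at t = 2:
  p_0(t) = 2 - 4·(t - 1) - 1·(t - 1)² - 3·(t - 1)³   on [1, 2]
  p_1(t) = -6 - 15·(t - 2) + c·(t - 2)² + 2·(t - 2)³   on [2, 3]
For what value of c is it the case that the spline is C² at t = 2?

-10

p_0''(t) = -2 - 18·(t - 1), so p_0''(2) = -20. On the right, p_1''(2) = 2c, so c = -10.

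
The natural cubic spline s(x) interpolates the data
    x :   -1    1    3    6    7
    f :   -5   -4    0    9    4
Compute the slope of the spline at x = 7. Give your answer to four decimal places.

Let m_i = s''(x_i). Step sizes h_i = 2, 2, 3, 1; slopes of the chords Δ_i = (y_(i+1) - y_i)/h_i = 1/2, 2, 3, -5.
  2·m_0 + 8·m_1 + 2·m_2 = 6(Δ_1 - Δ_0) = 9
  2·m_1 + 10·m_2 + 3·m_3 = 6(Δ_2 - Δ_1) = 6
  3·m_2 + 8·m_3 + 1·m_4 = 6(Δ_3 - Δ_2) = -48
Natural end conditions: m_0 = m_4 = 0.
Hence m_0 = 0, m_1 = 255/536, m_2 = 174/67, m_3 = -1869/268, m_4 = 0.
On [6, 7], s'(x) = b_3 + 2c_3·(x - 6) + 3d_3·(x - 6)² with b_3 = Δ_3 - h_3(2m_3 + m_4)/6 = -717/268, c_3 = m_3/2 = -1869/536, d_3 = (m_4 - m_3)/(6h_3) = 623/536. So s'(7) = -3303/536.

-6.1623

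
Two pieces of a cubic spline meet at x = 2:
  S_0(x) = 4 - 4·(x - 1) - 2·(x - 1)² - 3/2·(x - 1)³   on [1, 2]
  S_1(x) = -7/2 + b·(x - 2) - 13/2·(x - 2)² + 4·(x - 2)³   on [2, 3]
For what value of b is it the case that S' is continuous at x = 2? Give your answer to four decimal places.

S_0'(x) = -4 - 4·(x - 1) - 9/2·(x - 1)², so S_0'(2) = -25/2. On the right, S_1'(2) = b, so b = -25/2.

-12.5000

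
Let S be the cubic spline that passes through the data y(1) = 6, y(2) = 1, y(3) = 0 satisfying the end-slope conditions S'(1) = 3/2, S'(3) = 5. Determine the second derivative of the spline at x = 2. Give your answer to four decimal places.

8.5000

Write σ_i for S''(x_i). With h_i = 1, 1 and divided differences Δ_i = -5, -1, the continuity of S' gives the tridiagonal system
  1·σ_0 + 4·σ_1 + 1·σ_2 = 6(Δ_1 - Δ_0) = 24
Clamped end conditions give two more equations: 2h_0·σ_0 + h_0·σ_1 = 6(Δ_0 - S'(1)) = -39 and h_1·σ_1 + 2h_1·σ_2 = 6(S'(3) - Δ_1) = 36.
Solving: σ_0 = -95/4, σ_1 = 17/2, σ_2 = 55/4.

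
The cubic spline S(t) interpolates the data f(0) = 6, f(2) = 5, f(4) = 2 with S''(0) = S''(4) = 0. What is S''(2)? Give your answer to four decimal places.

-0.7500

Write σ_i for S''(x_i). With h_i = 2, 2 and divided differences Δ_i = -1/2, -3/2, the continuity of S' gives the tridiagonal system
  2·σ_0 + 8·σ_1 + 2·σ_2 = 6(Δ_1 - Δ_0) = -6
Natural end conditions: σ_0 = σ_2 = 0.
Hence σ_0 = 0, σ_1 = -3/4, σ_2 = 0.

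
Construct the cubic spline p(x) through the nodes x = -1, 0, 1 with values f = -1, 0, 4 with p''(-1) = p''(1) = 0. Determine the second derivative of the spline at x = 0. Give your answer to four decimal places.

4.5000

Let σ_i = p''(x_i). Step sizes h_i = 1, 1; slopes of the chords Δ_i = (y_(i+1) - y_i)/h_i = 1, 4.
  1·σ_0 + 4·σ_1 + 1·σ_2 = 6(Δ_1 - Δ_0) = 18
Natural end conditions: σ_0 = σ_2 = 0.
Hence σ_0 = 0, σ_1 = 9/2, σ_2 = 0.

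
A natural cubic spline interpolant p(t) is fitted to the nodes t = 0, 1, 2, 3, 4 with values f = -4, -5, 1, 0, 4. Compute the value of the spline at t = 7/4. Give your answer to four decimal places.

With m_i denoting the second derivative at x_i, h_i = 1, 1, 1, 1, and Δ_i = (y_(i+1) − y_i)/h_i = -1, 6, -1, 4:
  1·m_0 + 4·m_1 + 1·m_2 = 6(Δ_1 - Δ_0) = 42
  1·m_1 + 4·m_2 + 1·m_3 = 6(Δ_2 - Δ_1) = -42
  1·m_2 + 4·m_3 + 1·m_4 = 6(Δ_3 - Δ_2) = 30
Natural end conditions: m_0 = m_4 = 0.
Solving the tridiagonal system: m_0 = 0, m_1 = 207/14, m_2 = -120/7, m_3 = 165/14, m_4 = 0.
On [1, 2], p(t) = -5 + 55/14·(t - 1) + 207/28·(t - 1)² - 149/28·(t - 1)³.
With (t - 1) = 3/4: p(7/4) = -251/1792.

-0.1401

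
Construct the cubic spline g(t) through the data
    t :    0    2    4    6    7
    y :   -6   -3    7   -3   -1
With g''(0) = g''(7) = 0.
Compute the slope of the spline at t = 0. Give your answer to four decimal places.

-0.3415

With M_i denoting the second derivative at x_i, h_i = 2, 2, 2, 1, and Δ_i = (y_(i+1) − y_i)/h_i = 3/2, 5, -5, 2:
  2·M_0 + 8·M_1 + 2·M_2 = 6(Δ_1 - Δ_0) = 21
  2·M_1 + 8·M_2 + 2·M_3 = 6(Δ_2 - Δ_1) = -60
  2·M_2 + 6·M_3 + 1·M_4 = 6(Δ_3 - Δ_2) = 42
Natural end conditions: M_0 = M_4 = 0.
Hence M_0 = 0, M_1 = 453/82, M_2 = -951/82, M_3 = 891/82, M_4 = 0.
On [0, 2], g'(t) = b_0 + 2c_0·t + 3d_0·t² with b_0 = Δ_0 - h_0(2M_0 + M_1)/6 = -14/41, c_0 = M_0/2 = 0, d_0 = (M_1 - M_0)/(6h_0) = 151/328. So g'(0) = -14/41.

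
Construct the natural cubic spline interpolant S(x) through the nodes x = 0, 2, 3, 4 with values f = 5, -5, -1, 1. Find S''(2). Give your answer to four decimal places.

Let M_i = S''(x_i). Step sizes h_i = 2, 1, 1; slopes of the chords Δ_i = (y_(i+1) - y_i)/h_i = -5, 4, 2.
  2·M_0 + 6·M_1 + 1·M_2 = 6(Δ_1 - Δ_0) = 54
  1·M_1 + 4·M_2 + 1·M_3 = 6(Δ_2 - Δ_1) = -12
Natural end conditions: M_0 = M_3 = 0.
Hence M_0 = 0, M_1 = 228/23, M_2 = -126/23, M_3 = 0.

9.9130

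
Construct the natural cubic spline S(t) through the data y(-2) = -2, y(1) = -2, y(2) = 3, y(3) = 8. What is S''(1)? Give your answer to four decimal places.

Let m_i = S''(x_i). Step sizes h_i = 3, 1, 1; slopes of the chords Δ_i = (y_(i+1) - y_i)/h_i = 0, 5, 5.
  3·m_0 + 8·m_1 + 1·m_2 = 6(Δ_1 - Δ_0) = 30
  1·m_1 + 4·m_2 + 1·m_3 = 6(Δ_2 - Δ_1) = 0
Natural end conditions: m_0 = m_3 = 0.
Solving: m_0 = 0, m_1 = 120/31, m_2 = -30/31, m_3 = 0.

3.8710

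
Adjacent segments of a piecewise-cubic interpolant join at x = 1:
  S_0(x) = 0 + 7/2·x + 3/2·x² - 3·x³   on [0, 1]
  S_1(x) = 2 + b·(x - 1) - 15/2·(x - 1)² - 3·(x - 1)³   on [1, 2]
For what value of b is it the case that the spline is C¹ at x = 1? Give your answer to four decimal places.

S_0'(x) = 7/2 + 3·x - 9·x², so S_0'(1) = -5/2. On the right, S_1'(1) = b, so b = -5/2.

-2.5000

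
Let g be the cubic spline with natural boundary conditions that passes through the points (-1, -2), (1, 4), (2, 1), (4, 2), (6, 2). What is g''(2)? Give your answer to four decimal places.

Put m_i = g'' at the i-th knot. Here h = (2, 1, 2, 2) and Δ = (3, -3, 1/2, 0), so the interior equations h_(i-1)·m_(i-1) + 2(h_(i-1)+h_i)·m_i + h_i·m_(i+1) = 6(Δ_i − Δ_(i-1)) read
  2·m_0 + 6·m_1 + 1·m_2 = 6(Δ_1 - Δ_0) = -36
  1·m_1 + 6·m_2 + 2·m_3 = 6(Δ_2 - Δ_1) = 21
  2·m_2 + 8·m_3 + 2·m_4 = 6(Δ_3 - Δ_2) = -3
Natural end conditions: m_0 = m_4 = 0.
Hence m_0 = 0, m_1 = -879/128, m_2 = 333/64, m_3 = -429/256, m_4 = 0.

5.2031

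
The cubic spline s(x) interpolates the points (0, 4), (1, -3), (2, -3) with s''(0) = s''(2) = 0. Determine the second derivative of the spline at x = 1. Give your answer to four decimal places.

10.5000

Let M_i = s''(x_i). Step sizes h_i = 1, 1; slopes of the chords Δ_i = (y_(i+1) - y_i)/h_i = -7, 0.
  1·M_0 + 4·M_1 + 1·M_2 = 6(Δ_1 - Δ_0) = 42
Natural end conditions: M_0 = M_2 = 0.
Solving the tridiagonal system: M_0 = 0, M_1 = 21/2, M_2 = 0.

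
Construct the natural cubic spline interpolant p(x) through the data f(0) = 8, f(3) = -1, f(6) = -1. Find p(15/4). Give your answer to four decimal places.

-1.7383

With M_i denoting the second derivative at x_i, h_i = 3, 3, and Δ_i = (y_(i+1) − y_i)/h_i = -3, 0:
  3·M_0 + 12·M_1 + 3·M_2 = 6(Δ_1 - Δ_0) = 18
Natural end conditions: M_0 = M_2 = 0.
Solving: M_0 = 0, M_1 = 3/2, M_2 = 0.
On [3, 6], p(x) = -1 - 3/2·(x - 3) + 3/4·(x - 3)² - 1/12·(x - 3)³.
With (x - 3) = 3/4: p(15/4) = -445/256.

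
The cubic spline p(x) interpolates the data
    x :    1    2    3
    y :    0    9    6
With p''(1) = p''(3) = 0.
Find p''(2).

-18

Let σ_i = p''(x_i). Step sizes h_i = 1, 1; slopes of the chords Δ_i = (y_(i+1) - y_i)/h_i = 9, -3.
  1·σ_0 + 4·σ_1 + 1·σ_2 = 6(Δ_1 - Δ_0) = -72
Natural end conditions: σ_0 = σ_2 = 0.
Solving: σ_0 = 0, σ_1 = -18, σ_2 = 0.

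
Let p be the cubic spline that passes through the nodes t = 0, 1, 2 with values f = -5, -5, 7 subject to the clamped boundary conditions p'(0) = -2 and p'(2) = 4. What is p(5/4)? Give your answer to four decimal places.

Write σ_i for p''(x_i). With h_i = 1, 1 and divided differences Δ_i = 0, 12, the continuity of p' gives the tridiagonal system
  1·σ_0 + 4·σ_1 + 1·σ_2 = 6(Δ_1 - Δ_0) = 72
Clamped end conditions give two more equations: 2h_0·σ_0 + h_0·σ_1 = 6(Δ_0 - p'(0)) = 12 and h_1·σ_1 + 2h_1·σ_2 = 6(p'(2) - Δ_1) = -48.
Solving: σ_0 = -9, σ_1 = 30, σ_2 = -39.
On [1, 2], p(t) = -5 + 17/2·(t - 1) + 15·(t - 1)² - 23/2·(t - 1)³.
With (t - 1) = 1/4: p(5/4) = -271/128.

-2.1172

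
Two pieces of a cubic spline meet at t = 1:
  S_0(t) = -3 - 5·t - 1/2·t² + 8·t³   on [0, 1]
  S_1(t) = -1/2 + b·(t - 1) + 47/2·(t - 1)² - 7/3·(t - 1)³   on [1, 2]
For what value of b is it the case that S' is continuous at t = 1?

18

S_0'(t) = -5 - 1·t + 24·t², so S_0'(1) = 18. On the right, S_1'(1) = b, so b = 18.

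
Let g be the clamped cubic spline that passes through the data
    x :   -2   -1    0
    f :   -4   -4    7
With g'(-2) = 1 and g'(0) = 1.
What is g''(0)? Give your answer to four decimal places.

Write m_i for g''(x_i). With h_i = 1, 1 and divided differences Δ_i = 0, 11, the continuity of g' gives the tridiagonal system
  1·m_0 + 4·m_1 + 1·m_2 = 6(Δ_1 - Δ_0) = 66
Clamped end conditions give two more equations: 2h_0·m_0 + h_0·m_1 = 6(Δ_0 - g'(-2)) = -6 and h_1·m_1 + 2h_1·m_2 = 6(g'(0) - Δ_1) = -60.
Forward elimination and back-substitution give m_0 = -39/2, m_1 = 33, m_2 = -93/2.

-46.5000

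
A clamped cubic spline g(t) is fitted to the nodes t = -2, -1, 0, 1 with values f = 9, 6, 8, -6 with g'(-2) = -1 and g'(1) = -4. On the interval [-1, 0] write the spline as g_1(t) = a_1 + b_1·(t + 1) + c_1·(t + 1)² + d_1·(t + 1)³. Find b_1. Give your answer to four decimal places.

1.6000

Write M_i for g''(x_i). With h_i = 1, 1, 1 and divided differences Δ_i = -3, 2, -14, the continuity of g' gives the tridiagonal system
  1·M_0 + 4·M_1 + 1·M_2 = 6(Δ_1 - Δ_0) = 30
  1·M_1 + 4·M_2 + 1·M_3 = 6(Δ_2 - Δ_1) = -96
Clamped end conditions give two more equations: 2h_0·M_0 + h_0·M_1 = 6(Δ_0 - g'(-2)) = -12 and h_2·M_2 + 2h_2·M_3 = 6(g'(1) - Δ_2) = 60.
Solving the tridiagonal system: M_0 = -86/5, M_1 = 112/5, M_2 = -212/5, M_3 = 256/5.
On [-1, 0], with g_1(t) = a_1 + b_1·(t + 1) + c_1·(t + 1)² + d_1·(t + 1)³: c_1 = M_1/2 = 56/5, d_1 = (M_2 - M_1)/(6h_1) = -54/5, b_1 = Δ_1 - h_1(2M_1 + M_2)/6 = 8/5.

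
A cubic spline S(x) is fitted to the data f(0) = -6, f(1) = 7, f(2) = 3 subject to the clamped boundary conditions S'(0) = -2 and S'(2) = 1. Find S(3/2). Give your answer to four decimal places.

5.7500

Let M_i = S''(x_i). Step sizes h_i = 1, 1; slopes of the chords Δ_i = (y_(i+1) - y_i)/h_i = 13, -4.
  1·M_0 + 4·M_1 + 1·M_2 = 6(Δ_1 - Δ_0) = -102
Clamped end conditions give two more equations: 2h_0·M_0 + h_0·M_1 = 6(Δ_0 - S'(0)) = 90 and h_1·M_1 + 2h_1·M_2 = 6(S'(2) - Δ_1) = 30.
Hence M_0 = 72, M_1 = -54, M_2 = 42.
On [1, 2], S(x) = 7 + 7·(x - 1) - 27·(x - 1)² + 16·(x - 1)³.
With (x - 1) = 1/2: S(3/2) = 23/4.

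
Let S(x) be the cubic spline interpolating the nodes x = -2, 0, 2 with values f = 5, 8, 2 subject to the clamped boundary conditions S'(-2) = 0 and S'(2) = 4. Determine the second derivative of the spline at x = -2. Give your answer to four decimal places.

6.6250

Let M_i = S''(x_i). Step sizes h_i = 2, 2; slopes of the chords Δ_i = (y_(i+1) - y_i)/h_i = 3/2, -3.
  2·M_0 + 8·M_1 + 2·M_2 = 6(Δ_1 - Δ_0) = -27
Clamped end conditions give two more equations: 2h_0·M_0 + h_0·M_1 = 6(Δ_0 - S'(-2)) = 9 and h_1·M_1 + 2h_1·M_2 = 6(S'(2) - Δ_1) = 42.
Solving the tridiagonal system: M_0 = 53/8, M_1 = -35/4, M_2 = 119/8.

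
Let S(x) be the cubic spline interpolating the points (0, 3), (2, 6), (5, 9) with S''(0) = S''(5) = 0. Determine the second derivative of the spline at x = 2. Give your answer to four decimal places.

-0.3000

Write σ_i for S''(x_i). With h_i = 2, 3 and divided differences Δ_i = 3/2, 1, the continuity of S' gives the tridiagonal system
  2·σ_0 + 10·σ_1 + 3·σ_2 = 6(Δ_1 - Δ_0) = -3
Natural end conditions: σ_0 = σ_2 = 0.
Forward elimination and back-substitution give σ_0 = 0, σ_1 = -3/10, σ_2 = 0.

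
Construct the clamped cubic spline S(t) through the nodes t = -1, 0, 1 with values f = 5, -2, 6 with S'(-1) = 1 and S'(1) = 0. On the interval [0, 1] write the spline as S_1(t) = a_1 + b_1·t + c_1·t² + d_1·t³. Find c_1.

23

With M_i denoting the second derivative at x_i, h_i = 1, 1, and Δ_i = (y_(i+1) − y_i)/h_i = -7, 8:
  1·M_0 + 4·M_1 + 1·M_2 = 6(Δ_1 - Δ_0) = 90
Clamped end conditions give two more equations: 2h_0·M_0 + h_0·M_1 = 6(Δ_0 - S'(-1)) = -48 and h_1·M_1 + 2h_1·M_2 = 6(S'(1) - Δ_1) = -48.
Solving: M_0 = -47, M_1 = 46, M_2 = -47.
On [0, 1], with S_1(t) = a_1 + b_1·t + c_1·t² + d_1·t³: c_1 = M_1/2 = 23, d_1 = (M_2 - M_1)/(6h_1) = -31/2, b_1 = Δ_1 - h_1(2M_1 + M_2)/6 = 1/2.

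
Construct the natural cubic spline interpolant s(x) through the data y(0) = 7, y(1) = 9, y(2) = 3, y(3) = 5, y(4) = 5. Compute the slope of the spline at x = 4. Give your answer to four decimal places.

Let M_i = s''(x_i). Step sizes h_i = 1, 1, 1, 1; slopes of the chords Δ_i = (y_(i+1) - y_i)/h_i = 2, -6, 2, 0.
  1·M_0 + 4·M_1 + 1·M_2 = 6(Δ_1 - Δ_0) = -48
  1·M_1 + 4·M_2 + 1·M_3 = 6(Δ_2 - Δ_1) = 48
  1·M_2 + 4·M_3 + 1·M_4 = 6(Δ_3 - Δ_2) = -12
Natural end conditions: M_0 = M_4 = 0.
Solving: M_0 = 0, M_1 = -33/2, M_2 = 18, M_3 = -15/2, M_4 = 0.
On [3, 4], s'(x) = b_3 + 2c_3·(x - 3) + 3d_3·(x - 3)² with b_3 = Δ_3 - h_3(2M_3 + M_4)/6 = 5/2, c_3 = M_3/2 = -15/4, d_3 = (M_4 - M_3)/(6h_3) = 5/4. So s'(4) = -5/4.

-1.2500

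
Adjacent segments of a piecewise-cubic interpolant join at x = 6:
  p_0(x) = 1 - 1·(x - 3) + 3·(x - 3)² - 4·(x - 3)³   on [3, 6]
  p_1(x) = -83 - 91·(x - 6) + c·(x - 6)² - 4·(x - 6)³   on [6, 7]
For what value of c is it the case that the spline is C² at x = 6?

p_0''(x) = 6 - 24·(x - 3), so p_0''(6) = -66. On the right, p_1''(6) = 2c, so c = -33.

-33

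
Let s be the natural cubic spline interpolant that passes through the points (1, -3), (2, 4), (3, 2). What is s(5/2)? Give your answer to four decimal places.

Let m_i = s''(x_i). Step sizes h_i = 1, 1; slopes of the chords Δ_i = (y_(i+1) - y_i)/h_i = 7, -2.
  1·m_0 + 4·m_1 + 1·m_2 = 6(Δ_1 - Δ_0) = -54
Natural end conditions: m_0 = m_2 = 0.
Forward elimination and back-substitution give m_0 = 0, m_1 = -27/2, m_2 = 0.
On [2, 3], s(t) = 4 + 5/2·(t - 2) - 27/4·(t - 2)² + 9/4·(t - 2)³.
With (t - 2) = 1/2: s(5/2) = 123/32.

3.8438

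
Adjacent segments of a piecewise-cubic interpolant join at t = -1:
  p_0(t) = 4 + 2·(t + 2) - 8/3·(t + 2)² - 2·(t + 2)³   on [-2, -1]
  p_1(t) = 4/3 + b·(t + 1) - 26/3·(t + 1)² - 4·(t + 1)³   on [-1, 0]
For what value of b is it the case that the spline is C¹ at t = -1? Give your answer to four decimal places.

-9.3333

p_0'(t) = 2 - 16/3·(t + 2) - 6·(t + 2)², so p_0'(-1) = -28/3. On the right, p_1'(-1) = b, so b = -28/3.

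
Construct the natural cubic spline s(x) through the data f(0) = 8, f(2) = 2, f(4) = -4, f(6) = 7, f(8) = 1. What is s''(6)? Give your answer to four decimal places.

Write M_i for s''(x_i). With h_i = 2, 2, 2, 2 and divided differences Δ_i = -3, -3, 11/2, -3, the continuity of s' gives the tridiagonal system
  2·M_0 + 8·M_1 + 2·M_2 = 6(Δ_1 - Δ_0) = 0
  2·M_1 + 8·M_2 + 2·M_3 = 6(Δ_2 - Δ_1) = 51
  2·M_2 + 8·M_3 + 2·M_4 = 6(Δ_3 - Δ_2) = -51
Natural end conditions: M_0 = M_4 = 0.
Hence M_0 = 0, M_1 = -255/112, M_2 = 255/28, M_3 = -969/112, M_4 = 0.

-8.6518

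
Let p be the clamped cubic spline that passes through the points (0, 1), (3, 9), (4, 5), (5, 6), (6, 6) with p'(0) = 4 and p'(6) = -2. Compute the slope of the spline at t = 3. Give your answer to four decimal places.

-3.3056

Let M_i = p''(x_i). Step sizes h_i = 3, 1, 1, 1; slopes of the chords Δ_i = (y_(i+1) - y_i)/h_i = 8/3, -4, 1, 0.
  3·M_0 + 8·M_1 + 1·M_2 = 6(Δ_1 - Δ_0) = -40
  1·M_1 + 4·M_2 + 1·M_3 = 6(Δ_2 - Δ_1) = 30
  1·M_2 + 4·M_3 + 1·M_4 = 6(Δ_3 - Δ_2) = -6
Clamped end conditions give two more equations: 2h_0·M_0 + h_0·M_1 = 6(Δ_0 - p'(0)) = -8 and h_3·M_3 + 2h_3·M_4 = 6(p'(6) - Δ_3) = -12.
Forward elimination and back-substitution give M_0 = 119/54, M_1 = -191/27, M_2 = 539/54, M_3 = -77/27, M_4 = -247/54.
On [3, 4], p'(t) = b_1 + 2c_1·(t - 3) + 3d_1·(t - 3)² with b_1 = Δ_1 - h_1(2M_1 + M_2)/6 = -119/36, c_1 = M_1/2 = -191/54, d_1 = (M_2 - M_1)/(6h_1) = 307/108. So p'(3) = -119/36.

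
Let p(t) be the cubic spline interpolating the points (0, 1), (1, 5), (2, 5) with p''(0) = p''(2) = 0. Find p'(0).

Put m_i = p'' at the i-th knot. Here h = (1, 1) and Δ = (4, 0), so the interior equations h_(i-1)·m_(i-1) + 2(h_(i-1)+h_i)·m_i + h_i·m_(i+1) = 6(Δ_i − Δ_(i-1)) read
  1·m_0 + 4·m_1 + 1·m_2 = 6(Δ_1 - Δ_0) = -24
Natural end conditions: m_0 = m_2 = 0.
Solving: m_0 = 0, m_1 = -6, m_2 = 0.
On [0, 1], p'(t) = b_0 + 2c_0·t + 3d_0·t² with b_0 = Δ_0 - h_0(2m_0 + m_1)/6 = 5, c_0 = m_0/2 = 0, d_0 = (m_1 - m_0)/(6h_0) = -1. So p'(0) = 5.

5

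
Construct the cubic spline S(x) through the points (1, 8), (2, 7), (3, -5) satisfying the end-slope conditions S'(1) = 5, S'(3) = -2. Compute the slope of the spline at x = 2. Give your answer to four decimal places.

-10.5000

With M_i denoting the second derivative at x_i, h_i = 1, 1, and Δ_i = (y_(i+1) − y_i)/h_i = -1, -12:
  1·M_0 + 4·M_1 + 1·M_2 = 6(Δ_1 - Δ_0) = -66
Clamped end conditions give two more equations: 2h_0·M_0 + h_0·M_1 = 6(Δ_0 - S'(1)) = -36 and h_1·M_1 + 2h_1·M_2 = 6(S'(3) - Δ_1) = 60.
Hence M_0 = -5, M_1 = -26, M_2 = 43.
On [2, 3], S'(x) = b_1 + 2c_1·(x - 2) + 3d_1·(x - 2)² with b_1 = Δ_1 - h_1(2M_1 + M_2)/6 = -21/2, c_1 = M_1/2 = -13, d_1 = (M_2 - M_1)/(6h_1) = 23/2. So S'(2) = -21/2.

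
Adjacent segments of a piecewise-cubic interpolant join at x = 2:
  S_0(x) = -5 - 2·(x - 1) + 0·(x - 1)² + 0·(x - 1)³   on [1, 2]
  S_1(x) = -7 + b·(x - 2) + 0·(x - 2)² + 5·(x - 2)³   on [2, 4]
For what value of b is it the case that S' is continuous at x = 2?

S_0'(x) = -2 + 0·(x - 1) + 0·(x - 1)², so S_0'(2) = -2. On the right, S_1'(2) = b, so b = -2.

-2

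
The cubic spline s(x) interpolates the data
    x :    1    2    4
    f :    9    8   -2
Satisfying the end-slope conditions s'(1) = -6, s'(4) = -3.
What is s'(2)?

-1

Write σ_i for s''(x_i). With h_i = 1, 2 and divided differences Δ_i = -1, -5, the continuity of s' gives the tridiagonal system
  1·σ_0 + 6·σ_1 + 2·σ_2 = 6(Δ_1 - Δ_0) = -24
Clamped end conditions give two more equations: 2h_0·σ_0 + h_0·σ_1 = 6(Δ_0 - s'(1)) = 30 and h_1·σ_1 + 2h_1·σ_2 = 6(s'(4) - Δ_1) = 12.
Forward elimination and back-substitution give σ_0 = 20, σ_1 = -10, σ_2 = 8.
On [2, 4], s'(x) = b_1 + 2c_1·(x - 2) + 3d_1·(x - 2)² with b_1 = Δ_1 - h_1(2σ_1 + σ_2)/6 = -1, c_1 = σ_1/2 = -5, d_1 = (σ_2 - σ_1)/(6h_1) = 3/2. So s'(2) = -1.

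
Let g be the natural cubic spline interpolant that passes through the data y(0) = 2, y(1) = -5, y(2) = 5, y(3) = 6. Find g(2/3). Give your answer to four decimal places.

Write M_i for g''(x_i). With h_i = 1, 1, 1 and divided differences Δ_i = -7, 10, 1, the continuity of g' gives the tridiagonal system
  1·M_0 + 4·M_1 + 1·M_2 = 6(Δ_1 - Δ_0) = 102
  1·M_1 + 4·M_2 + 1·M_3 = 6(Δ_2 - Δ_1) = -54
Natural end conditions: M_0 = M_3 = 0.
Forward elimination and back-substitution give M_0 = 0, M_1 = 154/5, M_2 = -106/5, M_3 = 0.
On [0, 1], g(x) = 2 - 182/15·x + 0·x² + 77/15·x³.
With x = 2/3: g(2/3) = -370/81.

-4.5679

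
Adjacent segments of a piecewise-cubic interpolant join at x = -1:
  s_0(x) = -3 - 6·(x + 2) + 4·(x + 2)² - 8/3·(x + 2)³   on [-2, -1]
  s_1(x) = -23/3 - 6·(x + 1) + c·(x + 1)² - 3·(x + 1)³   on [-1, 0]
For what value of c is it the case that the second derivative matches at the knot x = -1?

s_0''(x) = 8 - 16·(x + 2), so s_0''(-1) = -8. On the right, s_1''(-1) = 2c, so c = -4.

-4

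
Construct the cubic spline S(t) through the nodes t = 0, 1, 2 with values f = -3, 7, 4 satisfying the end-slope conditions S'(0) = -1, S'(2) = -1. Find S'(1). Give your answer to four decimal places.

5.7500

Put M_i = S'' at the i-th knot. Here h = (1, 1) and Δ = (10, -3), so the interior equations h_(i-1)·M_(i-1) + 2(h_(i-1)+h_i)·M_i + h_i·M_(i+1) = 6(Δ_i − Δ_(i-1)) read
  1·M_0 + 4·M_1 + 1·M_2 = 6(Δ_1 - Δ_0) = -78
Clamped end conditions give two more equations: 2h_0·M_0 + h_0·M_1 = 6(Δ_0 - S'(0)) = 66 and h_1·M_1 + 2h_1·M_2 = 6(S'(2) - Δ_1) = 12.
Forward elimination and back-substitution give M_0 = 105/2, M_1 = -39, M_2 = 51/2.
On [1, 2], S'(t) = b_1 + 2c_1·(t - 1) + 3d_1·(t - 1)² with b_1 = Δ_1 - h_1(2M_1 + M_2)/6 = 23/4, c_1 = M_1/2 = -39/2, d_1 = (M_2 - M_1)/(6h_1) = 43/4. So S'(1) = 23/4.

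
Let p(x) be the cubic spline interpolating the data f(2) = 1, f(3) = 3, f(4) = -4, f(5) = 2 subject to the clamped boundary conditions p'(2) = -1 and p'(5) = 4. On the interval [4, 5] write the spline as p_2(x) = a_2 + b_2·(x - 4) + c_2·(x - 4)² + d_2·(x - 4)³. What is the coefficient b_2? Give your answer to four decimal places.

-0.9333

With M_i denoting the second derivative at x_i, h_i = 1, 1, 1, and Δ_i = (y_(i+1) − y_i)/h_i = 2, -7, 6:
  1·M_0 + 4·M_1 + 1·M_2 = 6(Δ_1 - Δ_0) = -54
  1·M_1 + 4·M_2 + 1·M_3 = 6(Δ_2 - Δ_1) = 78
Clamped end conditions give two more equations: 2h_0·M_0 + h_0·M_1 = 6(Δ_0 - p'(2)) = 18 and h_2·M_2 + 2h_2·M_3 = 6(p'(5) - Δ_2) = -12.
Solving the tridiagonal system: M_0 = 338/15, M_1 = -406/15, M_2 = 476/15, M_3 = -328/15.
On [4, 5], with p_2(x) = a_2 + b_2·(x - 4) + c_2·(x - 4)² + d_2·(x - 4)³: c_2 = M_2/2 = 238/15, d_2 = (M_3 - M_2)/(6h_2) = -134/15, b_2 = Δ_2 - h_2(2M_2 + M_3)/6 = -14/15.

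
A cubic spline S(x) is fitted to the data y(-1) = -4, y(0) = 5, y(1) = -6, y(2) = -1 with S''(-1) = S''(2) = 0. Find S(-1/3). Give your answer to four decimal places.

4.3704

With M_i denoting the second derivative at x_i, h_i = 1, 1, 1, and Δ_i = (y_(i+1) − y_i)/h_i = 9, -11, 5:
  1·M_0 + 4·M_1 + 1·M_2 = 6(Δ_1 - Δ_0) = -120
  1·M_1 + 4·M_2 + 1·M_3 = 6(Δ_2 - Δ_1) = 96
Natural end conditions: M_0 = M_3 = 0.
Hence M_0 = 0, M_1 = -192/5, M_2 = 168/5, M_3 = 0.
On [-1, 0], S(x) = -4 + 77/5·(x + 1) + 0·(x + 1)² - 32/5·(x + 1)³.
With (x + 1) = 2/3: S(-1/3) = 118/27.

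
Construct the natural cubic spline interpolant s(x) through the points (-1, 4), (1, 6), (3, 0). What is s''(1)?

Put M_i = s'' at the i-th knot. Here h = (2, 2) and Δ = (1, -3), so the interior equations h_(i-1)·M_(i-1) + 2(h_(i-1)+h_i)·M_i + h_i·M_(i+1) = 6(Δ_i − Δ_(i-1)) read
  2·M_0 + 8·M_1 + 2·M_2 = 6(Δ_1 - Δ_0) = -24
Natural end conditions: M_0 = M_2 = 0.
Forward elimination and back-substitution give M_0 = 0, M_1 = -3, M_2 = 0.

-3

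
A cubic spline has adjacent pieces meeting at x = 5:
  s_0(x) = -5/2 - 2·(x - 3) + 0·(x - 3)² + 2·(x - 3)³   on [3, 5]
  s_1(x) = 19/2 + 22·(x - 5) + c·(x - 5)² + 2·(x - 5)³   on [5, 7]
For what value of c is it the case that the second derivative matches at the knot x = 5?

s_0''(x) = 0 + 12·(x - 3), so s_0''(5) = 24. On the right, s_1''(5) = 2c, so c = 12.

12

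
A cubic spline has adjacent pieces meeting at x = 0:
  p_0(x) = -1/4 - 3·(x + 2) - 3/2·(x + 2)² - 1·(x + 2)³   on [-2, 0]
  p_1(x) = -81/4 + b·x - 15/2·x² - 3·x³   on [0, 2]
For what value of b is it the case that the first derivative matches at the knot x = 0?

p_0'(x) = -3 - 3·(x + 2) - 3·(x + 2)², so p_0'(0) = -21. On the right, p_1'(0) = b, so b = -21.

-21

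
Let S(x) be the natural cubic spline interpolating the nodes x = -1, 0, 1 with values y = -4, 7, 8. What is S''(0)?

-15

Write m_i for S''(x_i). With h_i = 1, 1 and divided differences Δ_i = 11, 1, the continuity of S' gives the tridiagonal system
  1·m_0 + 4·m_1 + 1·m_2 = 6(Δ_1 - Δ_0) = -60
Natural end conditions: m_0 = m_2 = 0.
Solving: m_0 = 0, m_1 = -15, m_2 = 0.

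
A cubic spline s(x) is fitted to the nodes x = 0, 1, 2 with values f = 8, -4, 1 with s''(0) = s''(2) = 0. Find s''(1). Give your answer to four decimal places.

25.5000

Let M_i = s''(x_i). Step sizes h_i = 1, 1; slopes of the chords Δ_i = (y_(i+1) - y_i)/h_i = -12, 5.
  1·M_0 + 4·M_1 + 1·M_2 = 6(Δ_1 - Δ_0) = 102
Natural end conditions: M_0 = M_2 = 0.
Solving the tridiagonal system: M_0 = 0, M_1 = 51/2, M_2 = 0.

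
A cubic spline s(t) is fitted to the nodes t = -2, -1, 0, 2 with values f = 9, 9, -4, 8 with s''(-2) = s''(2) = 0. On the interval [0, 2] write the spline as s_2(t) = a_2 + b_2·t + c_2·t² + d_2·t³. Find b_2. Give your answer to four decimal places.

-9.4783

Write M_i for s''(x_i). With h_i = 1, 1, 2 and divided differences Δ_i = 0, -13, 6, the continuity of s' gives the tridiagonal system
  1·M_0 + 4·M_1 + 1·M_2 = 6(Δ_1 - Δ_0) = -78
  1·M_1 + 6·M_2 + 2·M_3 = 6(Δ_2 - Δ_1) = 114
Natural end conditions: M_0 = M_3 = 0.
Hence M_0 = 0, M_1 = -582/23, M_2 = 534/23, M_3 = 0.
On [0, 2], with s_2(t) = a_2 + b_2·t + c_2·t² + d_2·t³: c_2 = M_2/2 = 267/23, d_2 = (M_3 - M_2)/(6h_2) = -89/46, b_2 = Δ_2 - h_2(2M_2 + M_3)/6 = -218/23.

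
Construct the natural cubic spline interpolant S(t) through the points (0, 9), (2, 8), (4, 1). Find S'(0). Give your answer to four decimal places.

0.2500

Write m_i for S''(x_i). With h_i = 2, 2 and divided differences Δ_i = -1/2, -7/2, the continuity of S' gives the tridiagonal system
  2·m_0 + 8·m_1 + 2·m_2 = 6(Δ_1 - Δ_0) = -18
Natural end conditions: m_0 = m_2 = 0.
Solving: m_0 = 0, m_1 = -9/4, m_2 = 0.
On [0, 2], S'(t) = b_0 + 2c_0·t + 3d_0·t² with b_0 = Δ_0 - h_0(2m_0 + m_1)/6 = 1/4, c_0 = m_0/2 = 0, d_0 = (m_1 - m_0)/(6h_0) = -3/16. So S'(0) = 1/4.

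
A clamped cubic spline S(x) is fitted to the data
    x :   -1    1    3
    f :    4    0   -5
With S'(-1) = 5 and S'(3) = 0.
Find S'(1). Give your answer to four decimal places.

-4.6250

Put M_i = S'' at the i-th knot. Here h = (2, 2) and Δ = (-2, -5/2), so the interior equations h_(i-1)·M_(i-1) + 2(h_(i-1)+h_i)·M_i + h_i·M_(i+1) = 6(Δ_i − Δ_(i-1)) read
  2·M_0 + 8·M_1 + 2·M_2 = 6(Δ_1 - Δ_0) = -3
Clamped end conditions give two more equations: 2h_0·M_0 + h_0·M_1 = 6(Δ_0 - S'(-1)) = -42 and h_1·M_1 + 2h_1·M_2 = 6(S'(3) - Δ_1) = 15.
Hence M_0 = -91/8, M_1 = 7/4, M_2 = 23/8.
On [1, 3], S'(x) = b_1 + 2c_1·(x - 1) + 3d_1·(x - 1)² with b_1 = Δ_1 - h_1(2M_1 + M_2)/6 = -37/8, c_1 = M_1/2 = 7/8, d_1 = (M_2 - M_1)/(6h_1) = 3/32. So S'(1) = -37/8.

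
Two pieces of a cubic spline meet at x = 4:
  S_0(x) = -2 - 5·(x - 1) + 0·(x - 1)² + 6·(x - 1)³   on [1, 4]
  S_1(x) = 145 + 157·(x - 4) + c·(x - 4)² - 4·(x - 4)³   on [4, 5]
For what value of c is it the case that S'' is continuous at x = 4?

54

S_0''(x) = 0 + 36·(x - 1), so S_0''(4) = 108. On the right, S_1''(4) = 2c, so c = 54.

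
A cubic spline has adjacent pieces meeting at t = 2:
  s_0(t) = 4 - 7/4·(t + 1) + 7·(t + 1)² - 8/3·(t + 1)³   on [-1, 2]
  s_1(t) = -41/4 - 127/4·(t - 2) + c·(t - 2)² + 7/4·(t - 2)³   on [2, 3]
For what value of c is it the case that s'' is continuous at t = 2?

s_0''(t) = 14 - 16·(t + 1), so s_0''(2) = -34. On the right, s_1''(2) = 2c, so c = -17.

-17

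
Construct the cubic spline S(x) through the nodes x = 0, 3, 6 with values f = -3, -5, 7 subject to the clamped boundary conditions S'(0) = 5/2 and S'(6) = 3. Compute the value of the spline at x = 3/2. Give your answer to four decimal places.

-3.4844

Put σ_i = S'' at the i-th knot. Here h = (3, 3) and Δ = (-2/3, 4), so the interior equations h_(i-1)·σ_(i-1) + 2(h_(i-1)+h_i)·σ_i + h_i·σ_(i+1) = 6(Δ_i − Δ_(i-1)) read
  3·σ_0 + 12·σ_1 + 3·σ_2 = 6(Δ_1 - Δ_0) = 28
Clamped end conditions give two more equations: 2h_0·σ_0 + h_0·σ_1 = 6(Δ_0 - S'(0)) = -19 and h_1·σ_1 + 2h_1·σ_2 = 6(S'(6) - Δ_1) = -6.
Hence σ_0 = -65/12, σ_1 = 9/2, σ_2 = -13/4.
On [0, 3], S(x) = -3 + 5/2·x - 65/24·x² + 119/216·x³.
With x = 3/2: S(3/2) = -223/64.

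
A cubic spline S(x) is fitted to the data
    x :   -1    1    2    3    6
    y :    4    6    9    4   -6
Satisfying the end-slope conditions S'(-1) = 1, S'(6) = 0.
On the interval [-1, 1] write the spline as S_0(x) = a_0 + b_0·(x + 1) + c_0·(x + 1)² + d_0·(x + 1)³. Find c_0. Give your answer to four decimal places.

-1.2911

With σ_i denoting the second derivative at x_i, h_i = 2, 1, 1, 3, and Δ_i = (y_(i+1) − y_i)/h_i = 1, 3, -5, -10/3:
  2·σ_0 + 6·σ_1 + 1·σ_2 = 6(Δ_1 - Δ_0) = 12
  1·σ_1 + 4·σ_2 + 1·σ_3 = 6(Δ_2 - Δ_1) = -48
  1·σ_2 + 8·σ_3 + 3·σ_4 = 6(Δ_3 - Δ_2) = 10
Clamped end conditions give two more equations: 2h_0·σ_0 + h_0·σ_1 = 6(Δ_0 - S'(-1)) = 0 and h_3·σ_3 + 2h_3·σ_4 = 6(S'(6) - Δ_3) = 20.
Forward elimination and back-substitution give σ_0 = -204/79, σ_1 = 408/79, σ_2 = -1092/79, σ_3 = 168/79, σ_4 = 538/237.
On [-1, 1], with S_0(x) = a_0 + b_0·(x + 1) + c_0·(x + 1)² + d_0·(x + 1)³: c_0 = σ_0/2 = -102/79, d_0 = (σ_1 - σ_0)/(6h_0) = 51/79, b_0 = Δ_0 - h_0(2σ_0 + σ_1)/6 = 1.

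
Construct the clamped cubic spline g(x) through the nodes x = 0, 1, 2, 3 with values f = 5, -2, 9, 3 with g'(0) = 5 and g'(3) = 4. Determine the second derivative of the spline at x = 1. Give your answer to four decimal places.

56.5333

Let M_i = g''(x_i). Step sizes h_i = 1, 1, 1; slopes of the chords Δ_i = (y_(i+1) - y_i)/h_i = -7, 11, -6.
  1·M_0 + 4·M_1 + 1·M_2 = 6(Δ_1 - Δ_0) = 108
  1·M_1 + 4·M_2 + 1·M_3 = 6(Δ_2 - Δ_1) = -102
Clamped end conditions give two more equations: 2h_0·M_0 + h_0·M_1 = 6(Δ_0 - g'(0)) = -72 and h_2·M_2 + 2h_2·M_3 = 6(g'(3) - Δ_2) = 60.
Solving: M_0 = -964/15, M_1 = 848/15, M_2 = -808/15, M_3 = 854/15.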